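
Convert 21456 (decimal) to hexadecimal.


Divide by 16 repeatedly:
21456 ÷ 16 = 1341 remainder 0 (0)
1341 ÷ 16 = 83 remainder 13 (D)
83 ÷ 16 = 5 remainder 3 (3)
5 ÷ 16 = 0 remainder 5 (5)
Reading remainders bottom-up:
= 0x53D0


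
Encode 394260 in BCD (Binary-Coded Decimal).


Each digit → 4-bit binary:
  3 → 0011
  9 → 1001
  4 → 0100
  2 → 0010
  6 → 0110
  0 → 0000
= 0011 1001 0100 0010 0110 0000


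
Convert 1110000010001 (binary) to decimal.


Positional values:
Bit 0: 1 × 2^0 = 1
Bit 4: 1 × 2^4 = 16
Bit 10: 1 × 2^10 = 1024
Bit 11: 1 × 2^11 = 2048
Bit 12: 1 × 2^12 = 4096
Sum = 1 + 16 + 1024 + 2048 + 4096
= 7185


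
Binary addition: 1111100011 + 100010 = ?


Align and add column by column (LSB to MSB, carry propagating):
  01111100011
+ 00000100010
  -----------
  col 0: 1 + 0 + 0 (carry in) = 1 → bit 1, carry out 0
  col 1: 1 + 1 + 0 (carry in) = 2 → bit 0, carry out 1
  col 2: 0 + 0 + 1 (carry in) = 1 → bit 1, carry out 0
  col 3: 0 + 0 + 0 (carry in) = 0 → bit 0, carry out 0
  col 4: 0 + 0 + 0 (carry in) = 0 → bit 0, carry out 0
  col 5: 1 + 1 + 0 (carry in) = 2 → bit 0, carry out 1
  col 6: 1 + 0 + 1 (carry in) = 2 → bit 0, carry out 1
  col 7: 1 + 0 + 1 (carry in) = 2 → bit 0, carry out 1
  col 8: 1 + 0 + 1 (carry in) = 2 → bit 0, carry out 1
  col 9: 1 + 0 + 1 (carry in) = 2 → bit 0, carry out 1
  col 10: 0 + 0 + 1 (carry in) = 1 → bit 1, carry out 0
Reading bits MSB→LSB: 10000000101
Strip leading zeros: 10000000101
= 10000000101


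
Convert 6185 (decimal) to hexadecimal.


Divide by 16 repeatedly:
6185 ÷ 16 = 386 remainder 9 (9)
386 ÷ 16 = 24 remainder 2 (2)
24 ÷ 16 = 1 remainder 8 (8)
1 ÷ 16 = 0 remainder 1 (1)
Reading remainders bottom-up:
= 0x1829


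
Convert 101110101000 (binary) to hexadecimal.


Group into 4-bit nibbles: 101110101000
  1011 = B
  1010 = A
  1000 = 8
= 0xBA8


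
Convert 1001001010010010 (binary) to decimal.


Positional values:
Bit 1: 1 × 2^1 = 2
Bit 4: 1 × 2^4 = 16
Bit 7: 1 × 2^7 = 128
Bit 9: 1 × 2^9 = 512
Bit 12: 1 × 2^12 = 4096
Bit 15: 1 × 2^15 = 32768
Sum = 2 + 16 + 128 + 512 + 4096 + 32768
= 37522


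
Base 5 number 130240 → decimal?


Positional values (base 5):
  0 × 5^0 = 0 × 1 = 0
  4 × 5^1 = 4 × 5 = 20
  2 × 5^2 = 2 × 25 = 50
  0 × 5^3 = 0 × 125 = 0
  3 × 5^4 = 3 × 625 = 1875
  1 × 5^5 = 1 × 3125 = 3125
Sum = 0 + 20 + 50 + 0 + 1875 + 3125
= 5070


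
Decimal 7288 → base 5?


Divide by 5 repeatedly:
7288 ÷ 5 = 1457 remainder 3
1457 ÷ 5 = 291 remainder 2
291 ÷ 5 = 58 remainder 1
58 ÷ 5 = 11 remainder 3
11 ÷ 5 = 2 remainder 1
2 ÷ 5 = 0 remainder 2
Reading remainders bottom-up:
= 213123


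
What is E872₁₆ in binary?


Each hex digit → 4 binary bits:
  E = 1110
  8 = 1000
  7 = 0111
  2 = 0010
Concatenate: 1110 1000 0111 0010
= 1110100001110010


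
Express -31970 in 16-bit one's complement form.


Original: 0111110011100010
Invert all bits:
  bit 0: 0 → 1
  bit 1: 1 → 0
  bit 2: 1 → 0
  bit 3: 1 → 0
  bit 4: 1 → 0
  bit 5: 1 → 0
  bit 6: 0 → 1
  bit 7: 0 → 1
  bit 8: 1 → 0
  bit 9: 1 → 0
  bit 10: 1 → 0
  bit 11: 0 → 1
  bit 12: 0 → 1
  bit 13: 0 → 1
  bit 14: 1 → 0
  bit 15: 0 → 1
= 1000001100011101


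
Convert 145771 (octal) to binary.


Each octal digit → 3 binary bits:
  1 = 001
  4 = 100
  5 = 101
  7 = 111
  7 = 111
  1 = 001
Concatenate: 001 100 101 111 111 001
= 001100101111111001


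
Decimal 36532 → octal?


Divide by 8 repeatedly:
36532 ÷ 8 = 4566 remainder 4
4566 ÷ 8 = 570 remainder 6
570 ÷ 8 = 71 remainder 2
71 ÷ 8 = 8 remainder 7
8 ÷ 8 = 1 remainder 0
1 ÷ 8 = 0 remainder 1
Reading remainders bottom-up:
= 0o107264


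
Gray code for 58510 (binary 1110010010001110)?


Binary: 1110010010001110
Gray code: G = B XOR (B >> 1)
B >> 1 = 0111001001000111
1110010010001110 XOR 0111001001000111:
  1 XOR 0 = 1
  1 XOR 1 = 0
  1 XOR 1 = 0
  0 XOR 1 = 1
  0 XOR 0 = 0
  1 XOR 0 = 1
  0 XOR 1 = 1
  0 XOR 0 = 0
  1 XOR 0 = 1
  0 XOR 1 = 1
  0 XOR 0 = 0
  0 XOR 0 = 0
  1 XOR 0 = 1
  1 XOR 1 = 0
  1 XOR 1 = 0
  0 XOR 1 = 1
= 1001011011001001


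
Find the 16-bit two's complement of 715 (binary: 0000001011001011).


Original: 0000001011001011
Step 1 - Invert all bits: 1111110100110100
Step 2 - Add 1: 1111110100110100 + 1
= 1111110100110101 (represents -715)


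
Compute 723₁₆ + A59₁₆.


Align and add column by column (LSB to MSB, each column mod 16 with carry):
  0723
+ 0A59
  ----
  col 0: 3(3) + 9(9) + 0 (carry in) = 12 → C(12), carry out 0
  col 1: 2(2) + 5(5) + 0 (carry in) = 7 → 7(7), carry out 0
  col 2: 7(7) + A(10) + 0 (carry in) = 17 → 1(1), carry out 1
  col 3: 0(0) + 0(0) + 1 (carry in) = 1 → 1(1), carry out 0
Reading digits MSB→LSB: 117C
Strip leading zeros: 117C
= 0x117C


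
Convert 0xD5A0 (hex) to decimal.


Positional values:
Position 0: 0 × 16^0 = 0 × 1 = 0
Position 1: A × 16^1 = 10 × 16 = 160
Position 2: 5 × 16^2 = 5 × 256 = 1280
Position 3: D × 16^3 = 13 × 4096 = 53248
Sum = 0 + 160 + 1280 + 53248
= 54688


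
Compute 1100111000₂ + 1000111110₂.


Align and add column by column (LSB to MSB, carry propagating):
  01100111000
+ 01000111110
  -----------
  col 0: 0 + 0 + 0 (carry in) = 0 → bit 0, carry out 0
  col 1: 0 + 1 + 0 (carry in) = 1 → bit 1, carry out 0
  col 2: 0 + 1 + 0 (carry in) = 1 → bit 1, carry out 0
  col 3: 1 + 1 + 0 (carry in) = 2 → bit 0, carry out 1
  col 4: 1 + 1 + 1 (carry in) = 3 → bit 1, carry out 1
  col 5: 1 + 1 + 1 (carry in) = 3 → bit 1, carry out 1
  col 6: 0 + 0 + 1 (carry in) = 1 → bit 1, carry out 0
  col 7: 0 + 0 + 0 (carry in) = 0 → bit 0, carry out 0
  col 8: 1 + 0 + 0 (carry in) = 1 → bit 1, carry out 0
  col 9: 1 + 1 + 0 (carry in) = 2 → bit 0, carry out 1
  col 10: 0 + 0 + 1 (carry in) = 1 → bit 1, carry out 0
Reading bits MSB→LSB: 10101110110
Strip leading zeros: 10101110110
= 10101110110


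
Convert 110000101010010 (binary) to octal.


Group into 3-bit groups: 110000101010010
  110 = 6
  000 = 0
  101 = 5
  010 = 2
  010 = 2
= 0o60522


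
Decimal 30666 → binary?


Divide by 2 repeatedly:
30666 ÷ 2 = 15333 remainder 0
15333 ÷ 2 = 7666 remainder 1
7666 ÷ 2 = 3833 remainder 0
3833 ÷ 2 = 1916 remainder 1
1916 ÷ 2 = 958 remainder 0
958 ÷ 2 = 479 remainder 0
479 ÷ 2 = 239 remainder 1
239 ÷ 2 = 119 remainder 1
119 ÷ 2 = 59 remainder 1
59 ÷ 2 = 29 remainder 1
29 ÷ 2 = 14 remainder 1
14 ÷ 2 = 7 remainder 0
7 ÷ 2 = 3 remainder 1
3 ÷ 2 = 1 remainder 1
1 ÷ 2 = 0 remainder 1
Reading remainders bottom-up:
= 111011111001010


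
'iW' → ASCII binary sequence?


String: 'iW'  (2 characters)
Per-character ASCII lookup:
  'i': lowercase starts at 97: 'i' = 97 + 8 = 105 → 1101001
  'W': uppercase starts at 65: 'W' = 65 + 22 = 87 → 1010111
= 1101001 1010111


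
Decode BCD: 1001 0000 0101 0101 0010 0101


Each 4-bit group → digit:
  1001 → 9
  0000 → 0
  0101 → 5
  0101 → 5
  0010 → 2
  0101 → 5
= 905525


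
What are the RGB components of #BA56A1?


Hex: #BA56A1
R = BA₁₆ = 186
G = 56₁₆ = 86
B = A1₁₆ = 161
= RGB(186, 86, 161)


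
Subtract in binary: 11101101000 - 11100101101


Align and subtract column by column (LSB to MSB, borrowing when needed):
  11101101000
- 11100101101
  -----------
  col 0: (0 - 0 borrow-in) - 1 → borrow from next column: (0+2) - 1 = 1, borrow out 1
  col 1: (0 - 1 borrow-in) - 0 → borrow from next column: (-1+2) - 0 = 1, borrow out 1
  col 2: (0 - 1 borrow-in) - 1 → borrow from next column: (-1+2) - 1 = 0, borrow out 1
  col 3: (1 - 1 borrow-in) - 1 → borrow from next column: (0+2) - 1 = 1, borrow out 1
  col 4: (0 - 1 borrow-in) - 0 → borrow from next column: (-1+2) - 0 = 1, borrow out 1
  col 5: (1 - 1 borrow-in) - 1 → borrow from next column: (0+2) - 1 = 1, borrow out 1
  col 6: (1 - 1 borrow-in) - 0 → 0 - 0 = 0, borrow out 0
  col 7: (0 - 0 borrow-in) - 0 → 0 - 0 = 0, borrow out 0
  col 8: (1 - 0 borrow-in) - 1 → 1 - 1 = 0, borrow out 0
  col 9: (1 - 0 borrow-in) - 1 → 1 - 1 = 0, borrow out 0
  col 10: (1 - 0 borrow-in) - 1 → 1 - 1 = 0, borrow out 0
Reading bits MSB→LSB: 00000111011
Strip leading zeros: 111011
= 111011


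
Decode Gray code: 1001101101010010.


Gray code: 1001101101010010
MSB stays the same: 1
Each subsequent bit = prev_binary XOR current_gray:
  B[1] = 1 XOR 0 = 1
  B[2] = 1 XOR 0 = 1
  B[3] = 1 XOR 1 = 0
  B[4] = 0 XOR 1 = 1
  B[5] = 1 XOR 0 = 1
  B[6] = 1 XOR 1 = 0
  B[7] = 0 XOR 1 = 1
  B[8] = 1 XOR 0 = 1
  B[9] = 1 XOR 1 = 0
  B[10] = 0 XOR 0 = 0
  B[11] = 0 XOR 1 = 1
  B[12] = 1 XOR 0 = 1
  B[13] = 1 XOR 0 = 1
  B[14] = 1 XOR 1 = 0
  B[15] = 0 XOR 0 = 0
= 1110110110011100 (60828 decimal)


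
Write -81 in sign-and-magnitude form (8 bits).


Sign bit: 1 (negative)
Magnitude: 81 = 1010001
= 11010001


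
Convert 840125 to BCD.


Each digit → 4-bit binary:
  8 → 1000
  4 → 0100
  0 → 0000
  1 → 0001
  2 → 0010
  5 → 0101
= 1000 0100 0000 0001 0010 0101


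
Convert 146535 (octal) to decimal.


Positional values:
Position 0: 5 × 8^0 = 5
Position 1: 3 × 8^1 = 24
Position 2: 5 × 8^2 = 320
Position 3: 6 × 8^3 = 3072
Position 4: 4 × 8^4 = 16384
Position 5: 1 × 8^5 = 32768
Sum = 5 + 24 + 320 + 3072 + 16384 + 32768
= 52573


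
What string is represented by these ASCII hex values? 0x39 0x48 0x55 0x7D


Codes (hex): 0x39 0x48 0x55 0x7D
Per-code ASCII lookup:
  0x39 = 57  (range 48-57: digits, 57 - 48 = 9) → '9'
  0x48 = 72  (range 65-90: uppercase, 72 - 65 = 7) → 'H'
  0x55 = 85  (range 65-90: uppercase, 85 - 65 = 20) → 'U'
  0x7D = 125  (special character) → '}'
= '9HU}'


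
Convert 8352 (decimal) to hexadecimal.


Divide by 16 repeatedly:
8352 ÷ 16 = 522 remainder 0 (0)
522 ÷ 16 = 32 remainder 10 (A)
32 ÷ 16 = 2 remainder 0 (0)
2 ÷ 16 = 0 remainder 2 (2)
Reading remainders bottom-up:
= 0x20A0


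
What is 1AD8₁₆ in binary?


Each hex digit → 4 binary bits:
  1 = 0001
  A = 1010
  D = 1101
  8 = 1000
Concatenate: 0001 1010 1101 1000
= 0001101011011000


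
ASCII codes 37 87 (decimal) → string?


Codes (decimal): 37 87
Per-code ASCII lookup:
  37  (special character) → '%'
  87  (range 65-90: uppercase, 87 - 65 = 22) → 'W'
= '%W'


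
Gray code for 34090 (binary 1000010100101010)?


Binary: 1000010100101010
Gray code: G = B XOR (B >> 1)
B >> 1 = 0100001010010101
1000010100101010 XOR 0100001010010101:
  1 XOR 0 = 1
  0 XOR 1 = 1
  0 XOR 0 = 0
  0 XOR 0 = 0
  0 XOR 0 = 0
  1 XOR 0 = 1
  0 XOR 1 = 1
  1 XOR 0 = 1
  0 XOR 1 = 1
  0 XOR 0 = 0
  1 XOR 0 = 1
  0 XOR 1 = 1
  1 XOR 0 = 1
  0 XOR 1 = 1
  1 XOR 0 = 1
  0 XOR 1 = 1
= 1100011110111111


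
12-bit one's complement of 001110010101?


Original: 001110010101
Invert all bits:
  bit 0: 0 → 1
  bit 1: 0 → 1
  bit 2: 1 → 0
  bit 3: 1 → 0
  bit 4: 1 → 0
  bit 5: 0 → 1
  bit 6: 0 → 1
  bit 7: 1 → 0
  bit 8: 0 → 1
  bit 9: 1 → 0
  bit 10: 0 → 1
  bit 11: 1 → 0
= 110001101010


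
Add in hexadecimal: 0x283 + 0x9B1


Align and add column by column (LSB to MSB, each column mod 16 with carry):
  0283
+ 09B1
  ----
  col 0: 3(3) + 1(1) + 0 (carry in) = 4 → 4(4), carry out 0
  col 1: 8(8) + B(11) + 0 (carry in) = 19 → 3(3), carry out 1
  col 2: 2(2) + 9(9) + 1 (carry in) = 12 → C(12), carry out 0
  col 3: 0(0) + 0(0) + 0 (carry in) = 0 → 0(0), carry out 0
Reading digits MSB→LSB: 0C34
Strip leading zeros: C34
= 0xC34


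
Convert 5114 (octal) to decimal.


Positional values:
Position 0: 4 × 8^0 = 4
Position 1: 1 × 8^1 = 8
Position 2: 1 × 8^2 = 64
Position 3: 5 × 8^3 = 2560
Sum = 4 + 8 + 64 + 2560
= 2636


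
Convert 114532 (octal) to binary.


Each octal digit → 3 binary bits:
  1 = 001
  1 = 001
  4 = 100
  5 = 101
  3 = 011
  2 = 010
Concatenate: 001 001 100 101 011 010
= 001001100101011010


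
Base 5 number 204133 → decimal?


Positional values (base 5):
  3 × 5^0 = 3 × 1 = 3
  3 × 5^1 = 3 × 5 = 15
  1 × 5^2 = 1 × 25 = 25
  4 × 5^3 = 4 × 125 = 500
  0 × 5^4 = 0 × 625 = 0
  2 × 5^5 = 2 × 3125 = 6250
Sum = 3 + 15 + 25 + 500 + 0 + 6250
= 6793


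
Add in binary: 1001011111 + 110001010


Align and add column by column (LSB to MSB, carry propagating):
  01001011111
+ 00110001010
  -----------
  col 0: 1 + 0 + 0 (carry in) = 1 → bit 1, carry out 0
  col 1: 1 + 1 + 0 (carry in) = 2 → bit 0, carry out 1
  col 2: 1 + 0 + 1 (carry in) = 2 → bit 0, carry out 1
  col 3: 1 + 1 + 1 (carry in) = 3 → bit 1, carry out 1
  col 4: 1 + 0 + 1 (carry in) = 2 → bit 0, carry out 1
  col 5: 0 + 0 + 1 (carry in) = 1 → bit 1, carry out 0
  col 6: 1 + 0 + 0 (carry in) = 1 → bit 1, carry out 0
  col 7: 0 + 1 + 0 (carry in) = 1 → bit 1, carry out 0
  col 8: 0 + 1 + 0 (carry in) = 1 → bit 1, carry out 0
  col 9: 1 + 0 + 0 (carry in) = 1 → bit 1, carry out 0
  col 10: 0 + 0 + 0 (carry in) = 0 → bit 0, carry out 0
Reading bits MSB→LSB: 01111101001
Strip leading zeros: 1111101001
= 1111101001


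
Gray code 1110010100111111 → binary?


Gray code: 1110010100111111
MSB stays the same: 1
Each subsequent bit = prev_binary XOR current_gray:
  B[1] = 1 XOR 1 = 0
  B[2] = 0 XOR 1 = 1
  B[3] = 1 XOR 0 = 1
  B[4] = 1 XOR 0 = 1
  B[5] = 1 XOR 1 = 0
  B[6] = 0 XOR 0 = 0
  B[7] = 0 XOR 1 = 1
  B[8] = 1 XOR 0 = 1
  B[9] = 1 XOR 0 = 1
  B[10] = 1 XOR 1 = 0
  B[11] = 0 XOR 1 = 1
  B[12] = 1 XOR 1 = 0
  B[13] = 0 XOR 1 = 1
  B[14] = 1 XOR 1 = 0
  B[15] = 0 XOR 1 = 1
= 1011100111010101 (47573 decimal)


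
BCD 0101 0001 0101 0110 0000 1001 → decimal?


Each 4-bit group → digit:
  0101 → 5
  0001 → 1
  0101 → 5
  0110 → 6
  0000 → 0
  1001 → 9
= 515609


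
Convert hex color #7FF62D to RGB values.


Hex: #7FF62D
R = 7F₁₆ = 127
G = F6₁₆ = 246
B = 2D₁₆ = 45
= RGB(127, 246, 45)


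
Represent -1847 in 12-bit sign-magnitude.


Sign bit: 1 (negative)
Magnitude: 1847 = 11100110111
= 111100110111


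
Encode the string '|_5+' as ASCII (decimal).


String: '|_5+'  (4 characters)
Per-character ASCII lookup:
  '|': special character: '|' = 124
  '_': special character: '_' = 95
  '5': digits start at 48: '5' = 48 + 5 = 53
  '+': special character: '+' = 43
= 124 95 53 43


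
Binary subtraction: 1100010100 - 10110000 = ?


Align and subtract column by column (LSB to MSB, borrowing when needed):
  1100010100
- 0010110000
  ----------
  col 0: (0 - 0 borrow-in) - 0 → 0 - 0 = 0, borrow out 0
  col 1: (0 - 0 borrow-in) - 0 → 0 - 0 = 0, borrow out 0
  col 2: (1 - 0 borrow-in) - 0 → 1 - 0 = 1, borrow out 0
  col 3: (0 - 0 borrow-in) - 0 → 0 - 0 = 0, borrow out 0
  col 4: (1 - 0 borrow-in) - 1 → 1 - 1 = 0, borrow out 0
  col 5: (0 - 0 borrow-in) - 1 → borrow from next column: (0+2) - 1 = 1, borrow out 1
  col 6: (0 - 1 borrow-in) - 0 → borrow from next column: (-1+2) - 0 = 1, borrow out 1
  col 7: (0 - 1 borrow-in) - 1 → borrow from next column: (-1+2) - 1 = 0, borrow out 1
  col 8: (1 - 1 borrow-in) - 0 → 0 - 0 = 0, borrow out 0
  col 9: (1 - 0 borrow-in) - 0 → 1 - 0 = 1, borrow out 0
Reading bits MSB→LSB: 1001100100
Strip leading zeros: 1001100100
= 1001100100


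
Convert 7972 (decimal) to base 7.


Divide by 7 repeatedly:
7972 ÷ 7 = 1138 remainder 6
1138 ÷ 7 = 162 remainder 4
162 ÷ 7 = 23 remainder 1
23 ÷ 7 = 3 remainder 2
3 ÷ 7 = 0 remainder 3
Reading remainders bottom-up:
= 32146


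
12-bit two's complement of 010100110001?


Original: 010100110001
Step 1 - Invert all bits: 101011001110
Step 2 - Add 1: 101011001110 + 1
= 101011001111 (represents -1329)


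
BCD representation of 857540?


Each digit → 4-bit binary:
  8 → 1000
  5 → 0101
  7 → 0111
  5 → 0101
  4 → 0100
  0 → 0000
= 1000 0101 0111 0101 0100 0000


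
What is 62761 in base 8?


Divide by 8 repeatedly:
62761 ÷ 8 = 7845 remainder 1
7845 ÷ 8 = 980 remainder 5
980 ÷ 8 = 122 remainder 4
122 ÷ 8 = 15 remainder 2
15 ÷ 8 = 1 remainder 7
1 ÷ 8 = 0 remainder 1
Reading remainders bottom-up:
= 0o172451


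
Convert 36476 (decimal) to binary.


Divide by 2 repeatedly:
36476 ÷ 2 = 18238 remainder 0
18238 ÷ 2 = 9119 remainder 0
9119 ÷ 2 = 4559 remainder 1
4559 ÷ 2 = 2279 remainder 1
2279 ÷ 2 = 1139 remainder 1
1139 ÷ 2 = 569 remainder 1
569 ÷ 2 = 284 remainder 1
284 ÷ 2 = 142 remainder 0
142 ÷ 2 = 71 remainder 0
71 ÷ 2 = 35 remainder 1
35 ÷ 2 = 17 remainder 1
17 ÷ 2 = 8 remainder 1
8 ÷ 2 = 4 remainder 0
4 ÷ 2 = 2 remainder 0
2 ÷ 2 = 1 remainder 0
1 ÷ 2 = 0 remainder 1
Reading remainders bottom-up:
= 1000111001111100


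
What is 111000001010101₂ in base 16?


Group into 4-bit nibbles: 0111000001010101
  0111 = 7
  0000 = 0
  0101 = 5
  0101 = 5
= 0x7055


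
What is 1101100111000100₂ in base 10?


Positional values:
Bit 2: 1 × 2^2 = 4
Bit 6: 1 × 2^6 = 64
Bit 7: 1 × 2^7 = 128
Bit 8: 1 × 2^8 = 256
Bit 11: 1 × 2^11 = 2048
Bit 12: 1 × 2^12 = 4096
Bit 14: 1 × 2^14 = 16384
Bit 15: 1 × 2^15 = 32768
Sum = 4 + 64 + 128 + 256 + 2048 + 4096 + 16384 + 32768
= 55748


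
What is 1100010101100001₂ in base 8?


Group into 3-bit groups: 001100010101100001
  001 = 1
  100 = 4
  010 = 2
  101 = 5
  100 = 4
  001 = 1
= 0o142541


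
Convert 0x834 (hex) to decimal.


Positional values:
Position 0: 4 × 16^0 = 4 × 1 = 4
Position 1: 3 × 16^1 = 3 × 16 = 48
Position 2: 8 × 16^2 = 8 × 256 = 2048
Sum = 4 + 48 + 2048
= 2100


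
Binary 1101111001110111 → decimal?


Positional values:
Bit 0: 1 × 2^0 = 1
Bit 1: 1 × 2^1 = 2
Bit 2: 1 × 2^2 = 4
Bit 4: 1 × 2^4 = 16
Bit 5: 1 × 2^5 = 32
Bit 6: 1 × 2^6 = 64
Bit 9: 1 × 2^9 = 512
Bit 10: 1 × 2^10 = 1024
Bit 11: 1 × 2^11 = 2048
Bit 12: 1 × 2^12 = 4096
Bit 14: 1 × 2^14 = 16384
Bit 15: 1 × 2^15 = 32768
Sum = 1 + 2 + 4 + 16 + 32 + 64 + 512 + 1024 + 2048 + 4096 + 16384 + 32768
= 56951


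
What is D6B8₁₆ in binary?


Each hex digit → 4 binary bits:
  D = 1101
  6 = 0110
  B = 1011
  8 = 1000
Concatenate: 1101 0110 1011 1000
= 1101011010111000


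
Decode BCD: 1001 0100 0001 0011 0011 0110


Each 4-bit group → digit:
  1001 → 9
  0100 → 4
  0001 → 1
  0011 → 3
  0011 → 3
  0110 → 6
= 941336


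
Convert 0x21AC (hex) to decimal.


Positional values:
Position 0: C × 16^0 = 12 × 1 = 12
Position 1: A × 16^1 = 10 × 16 = 160
Position 2: 1 × 16^2 = 1 × 256 = 256
Position 3: 2 × 16^3 = 2 × 4096 = 8192
Sum = 12 + 160 + 256 + 8192
= 8620


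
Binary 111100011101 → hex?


Group into 4-bit nibbles: 111100011101
  1111 = F
  0001 = 1
  1101 = D
= 0xF1D


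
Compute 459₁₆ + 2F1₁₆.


Align and add column by column (LSB to MSB, each column mod 16 with carry):
  0459
+ 02F1
  ----
  col 0: 9(9) + 1(1) + 0 (carry in) = 10 → A(10), carry out 0
  col 1: 5(5) + F(15) + 0 (carry in) = 20 → 4(4), carry out 1
  col 2: 4(4) + 2(2) + 1 (carry in) = 7 → 7(7), carry out 0
  col 3: 0(0) + 0(0) + 0 (carry in) = 0 → 0(0), carry out 0
Reading digits MSB→LSB: 074A
Strip leading zeros: 74A
= 0x74A


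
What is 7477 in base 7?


Divide by 7 repeatedly:
7477 ÷ 7 = 1068 remainder 1
1068 ÷ 7 = 152 remainder 4
152 ÷ 7 = 21 remainder 5
21 ÷ 7 = 3 remainder 0
3 ÷ 7 = 0 remainder 3
Reading remainders bottom-up:
= 30541


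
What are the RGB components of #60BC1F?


Hex: #60BC1F
R = 60₁₆ = 96
G = BC₁₆ = 188
B = 1F₁₆ = 31
= RGB(96, 188, 31)


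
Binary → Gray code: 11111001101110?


Binary: 11111001101110
Gray code: G = B XOR (B >> 1)
B >> 1 = 01111100110111
11111001101110 XOR 01111100110111:
  1 XOR 0 = 1
  1 XOR 1 = 0
  1 XOR 1 = 0
  1 XOR 1 = 0
  1 XOR 1 = 0
  0 XOR 1 = 1
  0 XOR 0 = 0
  1 XOR 0 = 1
  1 XOR 1 = 0
  0 XOR 1 = 1
  1 XOR 0 = 1
  1 XOR 1 = 0
  1 XOR 1 = 0
  0 XOR 1 = 1
= 10000101011001


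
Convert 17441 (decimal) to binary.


Divide by 2 repeatedly:
17441 ÷ 2 = 8720 remainder 1
8720 ÷ 2 = 4360 remainder 0
4360 ÷ 2 = 2180 remainder 0
2180 ÷ 2 = 1090 remainder 0
1090 ÷ 2 = 545 remainder 0
545 ÷ 2 = 272 remainder 1
272 ÷ 2 = 136 remainder 0
136 ÷ 2 = 68 remainder 0
68 ÷ 2 = 34 remainder 0
34 ÷ 2 = 17 remainder 0
17 ÷ 2 = 8 remainder 1
8 ÷ 2 = 4 remainder 0
4 ÷ 2 = 2 remainder 0
2 ÷ 2 = 1 remainder 0
1 ÷ 2 = 0 remainder 1
Reading remainders bottom-up:
= 100010000100001


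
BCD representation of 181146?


Each digit → 4-bit binary:
  1 → 0001
  8 → 1000
  1 → 0001
  1 → 0001
  4 → 0100
  6 → 0110
= 0001 1000 0001 0001 0100 0110


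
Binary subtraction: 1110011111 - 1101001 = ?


Align and subtract column by column (LSB to MSB, borrowing when needed):
  1110011111
- 0001101001
  ----------
  col 0: (1 - 0 borrow-in) - 1 → 1 - 1 = 0, borrow out 0
  col 1: (1 - 0 borrow-in) - 0 → 1 - 0 = 1, borrow out 0
  col 2: (1 - 0 borrow-in) - 0 → 1 - 0 = 1, borrow out 0
  col 3: (1 - 0 borrow-in) - 1 → 1 - 1 = 0, borrow out 0
  col 4: (1 - 0 borrow-in) - 0 → 1 - 0 = 1, borrow out 0
  col 5: (0 - 0 borrow-in) - 1 → borrow from next column: (0+2) - 1 = 1, borrow out 1
  col 6: (0 - 1 borrow-in) - 1 → borrow from next column: (-1+2) - 1 = 0, borrow out 1
  col 7: (1 - 1 borrow-in) - 0 → 0 - 0 = 0, borrow out 0
  col 8: (1 - 0 borrow-in) - 0 → 1 - 0 = 1, borrow out 0
  col 9: (1 - 0 borrow-in) - 0 → 1 - 0 = 1, borrow out 0
Reading bits MSB→LSB: 1100110110
Strip leading zeros: 1100110110
= 1100110110


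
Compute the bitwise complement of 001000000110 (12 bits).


Original: 001000000110
Invert all bits:
  bit 0: 0 → 1
  bit 1: 0 → 1
  bit 2: 1 → 0
  bit 3: 0 → 1
  bit 4: 0 → 1
  bit 5: 0 → 1
  bit 6: 0 → 1
  bit 7: 0 → 1
  bit 8: 0 → 1
  bit 9: 1 → 0
  bit 10: 1 → 0
  bit 11: 0 → 1
= 110111111001


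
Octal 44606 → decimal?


Positional values:
Position 0: 6 × 8^0 = 6
Position 1: 0 × 8^1 = 0
Position 2: 6 × 8^2 = 384
Position 3: 4 × 8^3 = 2048
Position 4: 4 × 8^4 = 16384
Sum = 6 + 0 + 384 + 2048 + 16384
= 18822


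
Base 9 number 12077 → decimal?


Positional values (base 9):
  7 × 9^0 = 7 × 1 = 7
  7 × 9^1 = 7 × 9 = 63
  0 × 9^2 = 0 × 81 = 0
  2 × 9^3 = 2 × 729 = 1458
  1 × 9^4 = 1 × 6561 = 6561
Sum = 7 + 63 + 0 + 1458 + 6561
= 8089


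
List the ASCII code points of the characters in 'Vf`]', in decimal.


String: 'Vf`]'  (4 characters)
Per-character ASCII lookup:
  'V': uppercase starts at 65: 'V' = 65 + 21 = 86
  'f': lowercase starts at 97: 'f' = 97 + 5 = 102
  '`': special character: '`' = 96
  ']': special character: ']' = 93
= 86 102 96 93


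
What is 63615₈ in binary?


Each octal digit → 3 binary bits:
  6 = 110
  3 = 011
  6 = 110
  1 = 001
  5 = 101
Concatenate: 110 011 110 001 101
= 110011110001101


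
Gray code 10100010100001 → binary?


Gray code: 10100010100001
MSB stays the same: 1
Each subsequent bit = prev_binary XOR current_gray:
  B[1] = 1 XOR 0 = 1
  B[2] = 1 XOR 1 = 0
  B[3] = 0 XOR 0 = 0
  B[4] = 0 XOR 0 = 0
  B[5] = 0 XOR 0 = 0
  B[6] = 0 XOR 1 = 1
  B[7] = 1 XOR 0 = 1
  B[8] = 1 XOR 1 = 0
  B[9] = 0 XOR 0 = 0
  B[10] = 0 XOR 0 = 0
  B[11] = 0 XOR 0 = 0
  B[12] = 0 XOR 0 = 0
  B[13] = 0 XOR 1 = 1
= 11000011000001 (12481 decimal)


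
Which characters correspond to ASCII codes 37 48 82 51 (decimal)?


Codes (decimal): 37 48 82 51
Per-code ASCII lookup:
  37  (special character) → '%'
  48  (range 48-57: digits, 48 - 48 = 0) → '0'
  82  (range 65-90: uppercase, 82 - 65 = 17) → 'R'
  51  (range 48-57: digits, 51 - 48 = 3) → '3'
= '%0R3'


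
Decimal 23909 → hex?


Divide by 16 repeatedly:
23909 ÷ 16 = 1494 remainder 5 (5)
1494 ÷ 16 = 93 remainder 6 (6)
93 ÷ 16 = 5 remainder 13 (D)
5 ÷ 16 = 0 remainder 5 (5)
Reading remainders bottom-up:
= 0x5D65


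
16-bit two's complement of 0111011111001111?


Original: 0111011111001111
Step 1 - Invert all bits: 1000100000110000
Step 2 - Add 1: 1000100000110000 + 1
= 1000100000110001 (represents -30671)


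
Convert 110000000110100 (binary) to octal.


Group into 3-bit groups: 110000000110100
  110 = 6
  000 = 0
  000 = 0
  110 = 6
  100 = 4
= 0o60064


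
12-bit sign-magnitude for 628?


Sign bit: 0 (positive)
Magnitude: 628 = 01001110100
= 001001110100


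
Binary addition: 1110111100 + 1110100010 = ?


Align and add column by column (LSB to MSB, carry propagating):
  01110111100
+ 01110100010
  -----------
  col 0: 0 + 0 + 0 (carry in) = 0 → bit 0, carry out 0
  col 1: 0 + 1 + 0 (carry in) = 1 → bit 1, carry out 0
  col 2: 1 + 0 + 0 (carry in) = 1 → bit 1, carry out 0
  col 3: 1 + 0 + 0 (carry in) = 1 → bit 1, carry out 0
  col 4: 1 + 0 + 0 (carry in) = 1 → bit 1, carry out 0
  col 5: 1 + 1 + 0 (carry in) = 2 → bit 0, carry out 1
  col 6: 0 + 0 + 1 (carry in) = 1 → bit 1, carry out 0
  col 7: 1 + 1 + 0 (carry in) = 2 → bit 0, carry out 1
  col 8: 1 + 1 + 1 (carry in) = 3 → bit 1, carry out 1
  col 9: 1 + 1 + 1 (carry in) = 3 → bit 1, carry out 1
  col 10: 0 + 0 + 1 (carry in) = 1 → bit 1, carry out 0
Reading bits MSB→LSB: 11101011110
Strip leading zeros: 11101011110
= 11101011110


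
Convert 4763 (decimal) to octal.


Divide by 8 repeatedly:
4763 ÷ 8 = 595 remainder 3
595 ÷ 8 = 74 remainder 3
74 ÷ 8 = 9 remainder 2
9 ÷ 8 = 1 remainder 1
1 ÷ 8 = 0 remainder 1
Reading remainders bottom-up:
= 0o11233


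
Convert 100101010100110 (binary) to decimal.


Positional values:
Bit 1: 1 × 2^1 = 2
Bit 2: 1 × 2^2 = 4
Bit 5: 1 × 2^5 = 32
Bit 7: 1 × 2^7 = 128
Bit 9: 1 × 2^9 = 512
Bit 11: 1 × 2^11 = 2048
Bit 14: 1 × 2^14 = 16384
Sum = 2 + 4 + 32 + 128 + 512 + 2048 + 16384
= 19110


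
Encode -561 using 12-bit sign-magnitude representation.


Sign bit: 1 (negative)
Magnitude: 561 = 01000110001
= 101000110001


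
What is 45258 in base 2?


Divide by 2 repeatedly:
45258 ÷ 2 = 22629 remainder 0
22629 ÷ 2 = 11314 remainder 1
11314 ÷ 2 = 5657 remainder 0
5657 ÷ 2 = 2828 remainder 1
2828 ÷ 2 = 1414 remainder 0
1414 ÷ 2 = 707 remainder 0
707 ÷ 2 = 353 remainder 1
353 ÷ 2 = 176 remainder 1
176 ÷ 2 = 88 remainder 0
88 ÷ 2 = 44 remainder 0
44 ÷ 2 = 22 remainder 0
22 ÷ 2 = 11 remainder 0
11 ÷ 2 = 5 remainder 1
5 ÷ 2 = 2 remainder 1
2 ÷ 2 = 1 remainder 0
1 ÷ 2 = 0 remainder 1
Reading remainders bottom-up:
= 1011000011001010


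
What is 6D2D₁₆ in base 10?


Positional values:
Position 0: D × 16^0 = 13 × 1 = 13
Position 1: 2 × 16^1 = 2 × 16 = 32
Position 2: D × 16^2 = 13 × 256 = 3328
Position 3: 6 × 16^3 = 6 × 4096 = 24576
Sum = 13 + 32 + 3328 + 24576
= 27949


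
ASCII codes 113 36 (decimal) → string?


Codes (decimal): 113 36
Per-code ASCII lookup:
  113  (range 97-122: lowercase, 113 - 97 = 16) → 'q'
  36  (special character) → '$'
= 'q$'


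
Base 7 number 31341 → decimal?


Positional values (base 7):
  1 × 7^0 = 1 × 1 = 1
  4 × 7^1 = 4 × 7 = 28
  3 × 7^2 = 3 × 49 = 147
  1 × 7^3 = 1 × 343 = 343
  3 × 7^4 = 3 × 2401 = 7203
Sum = 1 + 28 + 147 + 343 + 7203
= 7722


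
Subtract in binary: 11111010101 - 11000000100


Align and subtract column by column (LSB to MSB, borrowing when needed):
  11111010101
- 11000000100
  -----------
  col 0: (1 - 0 borrow-in) - 0 → 1 - 0 = 1, borrow out 0
  col 1: (0 - 0 borrow-in) - 0 → 0 - 0 = 0, borrow out 0
  col 2: (1 - 0 borrow-in) - 1 → 1 - 1 = 0, borrow out 0
  col 3: (0 - 0 borrow-in) - 0 → 0 - 0 = 0, borrow out 0
  col 4: (1 - 0 borrow-in) - 0 → 1 - 0 = 1, borrow out 0
  col 5: (0 - 0 borrow-in) - 0 → 0 - 0 = 0, borrow out 0
  col 6: (1 - 0 borrow-in) - 0 → 1 - 0 = 1, borrow out 0
  col 7: (1 - 0 borrow-in) - 0 → 1 - 0 = 1, borrow out 0
  col 8: (1 - 0 borrow-in) - 0 → 1 - 0 = 1, borrow out 0
  col 9: (1 - 0 borrow-in) - 1 → 1 - 1 = 0, borrow out 0
  col 10: (1 - 0 borrow-in) - 1 → 1 - 1 = 0, borrow out 0
Reading bits MSB→LSB: 00111010001
Strip leading zeros: 111010001
= 111010001


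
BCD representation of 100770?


Each digit → 4-bit binary:
  1 → 0001
  0 → 0000
  0 → 0000
  7 → 0111
  7 → 0111
  0 → 0000
= 0001 0000 0000 0111 0111 0000


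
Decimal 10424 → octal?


Divide by 8 repeatedly:
10424 ÷ 8 = 1303 remainder 0
1303 ÷ 8 = 162 remainder 7
162 ÷ 8 = 20 remainder 2
20 ÷ 8 = 2 remainder 4
2 ÷ 8 = 0 remainder 2
Reading remainders bottom-up:
= 0o24270


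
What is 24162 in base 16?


Divide by 16 repeatedly:
24162 ÷ 16 = 1510 remainder 2 (2)
1510 ÷ 16 = 94 remainder 6 (6)
94 ÷ 16 = 5 remainder 14 (E)
5 ÷ 16 = 0 remainder 5 (5)
Reading remainders bottom-up:
= 0x5E62


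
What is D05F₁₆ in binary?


Each hex digit → 4 binary bits:
  D = 1101
  0 = 0000
  5 = 0101
  F = 1111
Concatenate: 1101 0000 0101 1111
= 1101000001011111


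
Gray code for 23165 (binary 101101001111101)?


Binary: 101101001111101
Gray code: G = B XOR (B >> 1)
B >> 1 = 010110100111110
101101001111101 XOR 010110100111110:
  1 XOR 0 = 1
  0 XOR 1 = 1
  1 XOR 0 = 1
  1 XOR 1 = 0
  0 XOR 1 = 1
  1 XOR 0 = 1
  0 XOR 1 = 1
  0 XOR 0 = 0
  1 XOR 0 = 1
  1 XOR 1 = 0
  1 XOR 1 = 0
  1 XOR 1 = 0
  1 XOR 1 = 0
  0 XOR 1 = 1
  1 XOR 0 = 1
= 111011101000011


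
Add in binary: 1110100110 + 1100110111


Align and add column by column (LSB to MSB, carry propagating):
  01110100110
+ 01100110111
  -----------
  col 0: 0 + 1 + 0 (carry in) = 1 → bit 1, carry out 0
  col 1: 1 + 1 + 0 (carry in) = 2 → bit 0, carry out 1
  col 2: 1 + 1 + 1 (carry in) = 3 → bit 1, carry out 1
  col 3: 0 + 0 + 1 (carry in) = 1 → bit 1, carry out 0
  col 4: 0 + 1 + 0 (carry in) = 1 → bit 1, carry out 0
  col 5: 1 + 1 + 0 (carry in) = 2 → bit 0, carry out 1
  col 6: 0 + 0 + 1 (carry in) = 1 → bit 1, carry out 0
  col 7: 1 + 0 + 0 (carry in) = 1 → bit 1, carry out 0
  col 8: 1 + 1 + 0 (carry in) = 2 → bit 0, carry out 1
  col 9: 1 + 1 + 1 (carry in) = 3 → bit 1, carry out 1
  col 10: 0 + 0 + 1 (carry in) = 1 → bit 1, carry out 0
Reading bits MSB→LSB: 11011011101
Strip leading zeros: 11011011101
= 11011011101


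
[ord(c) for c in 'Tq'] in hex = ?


String: 'Tq'  (2 characters)
Per-character ASCII lookup:
  'T': uppercase starts at 65: 'T' = 65 + 19 = 84 → 0x54
  'q': lowercase starts at 97: 'q' = 97 + 16 = 113 → 0x71
= 0x54 0x71


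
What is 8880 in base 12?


Divide by 12 repeatedly:
8880 ÷ 12 = 740 remainder 0
740 ÷ 12 = 61 remainder 8
61 ÷ 12 = 5 remainder 1
5 ÷ 12 = 0 remainder 5
Reading remainders bottom-up:
= 5180


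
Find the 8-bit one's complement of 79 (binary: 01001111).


Original: 01001111
Invert all bits:
  bit 0: 0 → 1
  bit 1: 1 → 0
  bit 2: 0 → 1
  bit 3: 0 → 1
  bit 4: 1 → 0
  bit 5: 1 → 0
  bit 6: 1 → 0
  bit 7: 1 → 0
= 10110000


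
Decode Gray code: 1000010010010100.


Gray code: 1000010010010100
MSB stays the same: 1
Each subsequent bit = prev_binary XOR current_gray:
  B[1] = 1 XOR 0 = 1
  B[2] = 1 XOR 0 = 1
  B[3] = 1 XOR 0 = 1
  B[4] = 1 XOR 0 = 1
  B[5] = 1 XOR 1 = 0
  B[6] = 0 XOR 0 = 0
  B[7] = 0 XOR 0 = 0
  B[8] = 0 XOR 1 = 1
  B[9] = 1 XOR 0 = 1
  B[10] = 1 XOR 0 = 1
  B[11] = 1 XOR 1 = 0
  B[12] = 0 XOR 0 = 0
  B[13] = 0 XOR 1 = 1
  B[14] = 1 XOR 0 = 1
  B[15] = 1 XOR 0 = 1
= 1111100011100111 (63719 decimal)


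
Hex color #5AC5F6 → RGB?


Hex: #5AC5F6
R = 5A₁₆ = 90
G = C5₁₆ = 197
B = F6₁₆ = 246
= RGB(90, 197, 246)


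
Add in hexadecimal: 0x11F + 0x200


Align and add column by column (LSB to MSB, each column mod 16 with carry):
  011F
+ 0200
  ----
  col 0: F(15) + 0(0) + 0 (carry in) = 15 → F(15), carry out 0
  col 1: 1(1) + 0(0) + 0 (carry in) = 1 → 1(1), carry out 0
  col 2: 1(1) + 2(2) + 0 (carry in) = 3 → 3(3), carry out 0
  col 3: 0(0) + 0(0) + 0 (carry in) = 0 → 0(0), carry out 0
Reading digits MSB→LSB: 031F
Strip leading zeros: 31F
= 0x31F


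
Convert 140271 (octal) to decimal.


Positional values:
Position 0: 1 × 8^0 = 1
Position 1: 7 × 8^1 = 56
Position 2: 2 × 8^2 = 128
Position 3: 0 × 8^3 = 0
Position 4: 4 × 8^4 = 16384
Position 5: 1 × 8^5 = 32768
Sum = 1 + 56 + 128 + 0 + 16384 + 32768
= 49337


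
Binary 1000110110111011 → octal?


Group into 3-bit groups: 001000110110111011
  001 = 1
  000 = 0
  110 = 6
  110 = 6
  111 = 7
  011 = 3
= 0o106673


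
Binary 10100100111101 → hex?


Group into 4-bit nibbles: 0010100100111101
  0010 = 2
  1001 = 9
  0011 = 3
  1101 = D
= 0x293D


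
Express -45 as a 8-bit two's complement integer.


Original: 00101101
Step 1 - Invert all bits: 11010010
Step 2 - Add 1: 11010010 + 1
= 11010011 (represents -45)


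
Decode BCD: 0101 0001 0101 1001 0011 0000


Each 4-bit group → digit:
  0101 → 5
  0001 → 1
  0101 → 5
  1001 → 9
  0011 → 3
  0000 → 0
= 515930


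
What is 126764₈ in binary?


Each octal digit → 3 binary bits:
  1 = 001
  2 = 010
  6 = 110
  7 = 111
  6 = 110
  4 = 100
Concatenate: 001 010 110 111 110 100
= 001010110111110100


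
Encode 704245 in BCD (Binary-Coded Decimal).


Each digit → 4-bit binary:
  7 → 0111
  0 → 0000
  4 → 0100
  2 → 0010
  4 → 0100
  5 → 0101
= 0111 0000 0100 0010 0100 0101


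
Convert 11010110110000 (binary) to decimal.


Positional values:
Bit 4: 1 × 2^4 = 16
Bit 5: 1 × 2^5 = 32
Bit 7: 1 × 2^7 = 128
Bit 8: 1 × 2^8 = 256
Bit 10: 1 × 2^10 = 1024
Bit 12: 1 × 2^12 = 4096
Bit 13: 1 × 2^13 = 8192
Sum = 16 + 32 + 128 + 256 + 1024 + 4096 + 8192
= 13744


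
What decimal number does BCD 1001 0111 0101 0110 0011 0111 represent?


Each 4-bit group → digit:
  1001 → 9
  0111 → 7
  0101 → 5
  0110 → 6
  0011 → 3
  0111 → 7
= 975637


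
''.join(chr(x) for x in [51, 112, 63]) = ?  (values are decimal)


Codes (decimal): 51 112 63
Per-code ASCII lookup:
  51  (range 48-57: digits, 51 - 48 = 3) → '3'
  112  (range 97-122: lowercase, 112 - 97 = 15) → 'p'
  63  (special character) → '?'
= '3p?'


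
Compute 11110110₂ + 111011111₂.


Align and add column by column (LSB to MSB, carry propagating):
  0011110110
+ 0111011111
  ----------
  col 0: 0 + 1 + 0 (carry in) = 1 → bit 1, carry out 0
  col 1: 1 + 1 + 0 (carry in) = 2 → bit 0, carry out 1
  col 2: 1 + 1 + 1 (carry in) = 3 → bit 1, carry out 1
  col 3: 0 + 1 + 1 (carry in) = 2 → bit 0, carry out 1
  col 4: 1 + 1 + 1 (carry in) = 3 → bit 1, carry out 1
  col 5: 1 + 0 + 1 (carry in) = 2 → bit 0, carry out 1
  col 6: 1 + 1 + 1 (carry in) = 3 → bit 1, carry out 1
  col 7: 1 + 1 + 1 (carry in) = 3 → bit 1, carry out 1
  col 8: 0 + 1 + 1 (carry in) = 2 → bit 0, carry out 1
  col 9: 0 + 0 + 1 (carry in) = 1 → bit 1, carry out 0
Reading bits MSB→LSB: 1011010101
Strip leading zeros: 1011010101
= 1011010101


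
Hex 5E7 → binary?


Each hex digit → 4 binary bits:
  5 = 0101
  E = 1110
  7 = 0111
Concatenate: 0101 1110 0111
= 010111100111


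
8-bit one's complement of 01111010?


Original: 01111010
Invert all bits:
  bit 0: 0 → 1
  bit 1: 1 → 0
  bit 2: 1 → 0
  bit 3: 1 → 0
  bit 4: 1 → 0
  bit 5: 0 → 1
  bit 6: 1 → 0
  bit 7: 0 → 1
= 10000101


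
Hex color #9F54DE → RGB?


Hex: #9F54DE
R = 9F₁₆ = 159
G = 54₁₆ = 84
B = DE₁₆ = 222
= RGB(159, 84, 222)


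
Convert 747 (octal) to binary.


Each octal digit → 3 binary bits:
  7 = 111
  4 = 100
  7 = 111
Concatenate: 111 100 111
= 111100111


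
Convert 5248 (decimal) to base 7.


Divide by 7 repeatedly:
5248 ÷ 7 = 749 remainder 5
749 ÷ 7 = 107 remainder 0
107 ÷ 7 = 15 remainder 2
15 ÷ 7 = 2 remainder 1
2 ÷ 7 = 0 remainder 2
Reading remainders bottom-up:
= 21205


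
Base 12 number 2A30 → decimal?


Positional values (base 12):
  0 × 12^0 = 0 × 1 = 0
  3 × 12^1 = 3 × 12 = 36
  A × 12^2 = 10 × 144 = 1440
  2 × 12^3 = 2 × 1728 = 3456
Sum = 0 + 36 + 1440 + 3456
= 4932


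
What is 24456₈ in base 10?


Positional values:
Position 0: 6 × 8^0 = 6
Position 1: 5 × 8^1 = 40
Position 2: 4 × 8^2 = 256
Position 3: 4 × 8^3 = 2048
Position 4: 2 × 8^4 = 8192
Sum = 6 + 40 + 256 + 2048 + 8192
= 10542


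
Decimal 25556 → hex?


Divide by 16 repeatedly:
25556 ÷ 16 = 1597 remainder 4 (4)
1597 ÷ 16 = 99 remainder 13 (D)
99 ÷ 16 = 6 remainder 3 (3)
6 ÷ 16 = 0 remainder 6 (6)
Reading remainders bottom-up:
= 0x63D4


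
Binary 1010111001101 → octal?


Group into 3-bit groups: 001010111001101
  001 = 1
  010 = 2
  111 = 7
  001 = 1
  101 = 5
= 0o12715


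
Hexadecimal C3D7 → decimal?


Positional values:
Position 0: 7 × 16^0 = 7 × 1 = 7
Position 1: D × 16^1 = 13 × 16 = 208
Position 2: 3 × 16^2 = 3 × 256 = 768
Position 3: C × 16^3 = 12 × 4096 = 49152
Sum = 7 + 208 + 768 + 49152
= 50135


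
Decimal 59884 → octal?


Divide by 8 repeatedly:
59884 ÷ 8 = 7485 remainder 4
7485 ÷ 8 = 935 remainder 5
935 ÷ 8 = 116 remainder 7
116 ÷ 8 = 14 remainder 4
14 ÷ 8 = 1 remainder 6
1 ÷ 8 = 0 remainder 1
Reading remainders bottom-up:
= 0o164754


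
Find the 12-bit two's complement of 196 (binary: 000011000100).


Original: 000011000100
Step 1 - Invert all bits: 111100111011
Step 2 - Add 1: 111100111011 + 1
= 111100111100 (represents -196)


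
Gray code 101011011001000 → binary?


Gray code: 101011011001000
MSB stays the same: 1
Each subsequent bit = prev_binary XOR current_gray:
  B[1] = 1 XOR 0 = 1
  B[2] = 1 XOR 1 = 0
  B[3] = 0 XOR 0 = 0
  B[4] = 0 XOR 1 = 1
  B[5] = 1 XOR 1 = 0
  B[6] = 0 XOR 0 = 0
  B[7] = 0 XOR 1 = 1
  B[8] = 1 XOR 1 = 0
  B[9] = 0 XOR 0 = 0
  B[10] = 0 XOR 0 = 0
  B[11] = 0 XOR 1 = 1
  B[12] = 1 XOR 0 = 1
  B[13] = 1 XOR 0 = 1
  B[14] = 1 XOR 0 = 1
= 110010010001111 (25743 decimal)


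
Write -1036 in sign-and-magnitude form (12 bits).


Sign bit: 1 (negative)
Magnitude: 1036 = 10000001100
= 110000001100


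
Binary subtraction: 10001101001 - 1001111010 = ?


Align and subtract column by column (LSB to MSB, borrowing when needed):
  10001101001
- 01001111010
  -----------
  col 0: (1 - 0 borrow-in) - 0 → 1 - 0 = 1, borrow out 0
  col 1: (0 - 0 borrow-in) - 1 → borrow from next column: (0+2) - 1 = 1, borrow out 1
  col 2: (0 - 1 borrow-in) - 0 → borrow from next column: (-1+2) - 0 = 1, borrow out 1
  col 3: (1 - 1 borrow-in) - 1 → borrow from next column: (0+2) - 1 = 1, borrow out 1
  col 4: (0 - 1 borrow-in) - 1 → borrow from next column: (-1+2) - 1 = 0, borrow out 1
  col 5: (1 - 1 borrow-in) - 1 → borrow from next column: (0+2) - 1 = 1, borrow out 1
  col 6: (1 - 1 borrow-in) - 1 → borrow from next column: (0+2) - 1 = 1, borrow out 1
  col 7: (0 - 1 borrow-in) - 0 → borrow from next column: (-1+2) - 0 = 1, borrow out 1
  col 8: (0 - 1 borrow-in) - 0 → borrow from next column: (-1+2) - 0 = 1, borrow out 1
  col 9: (0 - 1 borrow-in) - 1 → borrow from next column: (-1+2) - 1 = 0, borrow out 1
  col 10: (1 - 1 borrow-in) - 0 → 0 - 0 = 0, borrow out 0
Reading bits MSB→LSB: 00111101111
Strip leading zeros: 111101111
= 111101111


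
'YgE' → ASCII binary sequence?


String: 'YgE'  (3 characters)
Per-character ASCII lookup:
  'Y': uppercase starts at 65: 'Y' = 65 + 24 = 89 → 1011001
  'g': lowercase starts at 97: 'g' = 97 + 6 = 103 → 1100111
  'E': uppercase starts at 65: 'E' = 65 + 4 = 69 → 1000101
= 1011001 1100111 1000101


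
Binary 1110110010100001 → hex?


Group into 4-bit nibbles: 1110110010100001
  1110 = E
  1100 = C
  1010 = A
  0001 = 1
= 0xECA1


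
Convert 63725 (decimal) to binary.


Divide by 2 repeatedly:
63725 ÷ 2 = 31862 remainder 1
31862 ÷ 2 = 15931 remainder 0
15931 ÷ 2 = 7965 remainder 1
7965 ÷ 2 = 3982 remainder 1
3982 ÷ 2 = 1991 remainder 0
1991 ÷ 2 = 995 remainder 1
995 ÷ 2 = 497 remainder 1
497 ÷ 2 = 248 remainder 1
248 ÷ 2 = 124 remainder 0
124 ÷ 2 = 62 remainder 0
62 ÷ 2 = 31 remainder 0
31 ÷ 2 = 15 remainder 1
15 ÷ 2 = 7 remainder 1
7 ÷ 2 = 3 remainder 1
3 ÷ 2 = 1 remainder 1
1 ÷ 2 = 0 remainder 1
Reading remainders bottom-up:
= 1111100011101101


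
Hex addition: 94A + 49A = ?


Align and add column by column (LSB to MSB, each column mod 16 with carry):
  094A
+ 049A
  ----
  col 0: A(10) + A(10) + 0 (carry in) = 20 → 4(4), carry out 1
  col 1: 4(4) + 9(9) + 1 (carry in) = 14 → E(14), carry out 0
  col 2: 9(9) + 4(4) + 0 (carry in) = 13 → D(13), carry out 0
  col 3: 0(0) + 0(0) + 0 (carry in) = 0 → 0(0), carry out 0
Reading digits MSB→LSB: 0DE4
Strip leading zeros: DE4
= 0xDE4
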